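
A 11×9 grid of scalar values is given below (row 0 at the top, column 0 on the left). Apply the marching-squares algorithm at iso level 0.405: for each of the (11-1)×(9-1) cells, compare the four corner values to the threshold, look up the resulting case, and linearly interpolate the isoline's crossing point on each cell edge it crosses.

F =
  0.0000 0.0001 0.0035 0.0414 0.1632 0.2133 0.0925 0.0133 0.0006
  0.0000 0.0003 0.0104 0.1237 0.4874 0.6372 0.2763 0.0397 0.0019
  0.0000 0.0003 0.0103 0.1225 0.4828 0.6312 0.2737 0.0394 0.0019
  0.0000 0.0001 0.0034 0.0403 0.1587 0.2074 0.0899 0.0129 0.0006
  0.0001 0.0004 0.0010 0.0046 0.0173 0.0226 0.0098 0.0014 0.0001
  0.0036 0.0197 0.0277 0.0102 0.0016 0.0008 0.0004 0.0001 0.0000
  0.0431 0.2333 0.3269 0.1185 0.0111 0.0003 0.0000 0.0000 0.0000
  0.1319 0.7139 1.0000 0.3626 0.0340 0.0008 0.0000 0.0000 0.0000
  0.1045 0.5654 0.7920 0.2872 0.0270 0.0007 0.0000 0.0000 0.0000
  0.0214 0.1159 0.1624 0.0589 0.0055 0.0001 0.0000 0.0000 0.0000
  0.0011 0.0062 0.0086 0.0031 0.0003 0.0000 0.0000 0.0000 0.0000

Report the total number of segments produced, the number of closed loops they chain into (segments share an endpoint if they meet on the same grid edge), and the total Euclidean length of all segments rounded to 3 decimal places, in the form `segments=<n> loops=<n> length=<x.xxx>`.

cell (0,3): code 0100 → (0.746,4.000)–(1.000,3.773)
cell (0,4): code 1100 → (0.452,5.000)–(0.746,4.000)
cell (0,5): code 1000 → (1.000,5.643)–(0.452,5.000)
cell (1,3): code 0110 → (1.000,3.773)–(2.000,3.784)
cell (1,5): code 1001 → (2.000,5.633)–(1.000,5.643)
cell (2,3): code 0010 → (2.000,3.784)–(2.240,4.000)
cell (2,4): code 0011 → (2.240,4.000)–(2.534,5.000)
cell (2,5): code 0001 → (2.534,5.000)–(2.000,5.633)
cell (6,0): code 0100 → (6.357,1.000)–(7.000,0.469)
cell (6,1): code 1100 → (6.116,2.000)–(6.357,1.000)
cell (6,2): code 1000 → (7.000,2.933)–(6.116,2.000)
cell (7,0): code 0110 → (7.000,0.469)–(8.000,0.652)
cell (7,2): code 1001 → (8.000,2.767)–(7.000,2.933)
cell (8,0): code 0010 → (8.000,0.652)–(8.357,1.000)
cell (8,1): code 0011 → (8.357,1.000)–(8.615,2.000)
cell (8,2): code 0001 → (8.615,2.000)–(8.000,2.767)
total: 16 segments, chained into 2 closed loop(s), length Σ = 14.112706

segments=16 loops=2 length=14.113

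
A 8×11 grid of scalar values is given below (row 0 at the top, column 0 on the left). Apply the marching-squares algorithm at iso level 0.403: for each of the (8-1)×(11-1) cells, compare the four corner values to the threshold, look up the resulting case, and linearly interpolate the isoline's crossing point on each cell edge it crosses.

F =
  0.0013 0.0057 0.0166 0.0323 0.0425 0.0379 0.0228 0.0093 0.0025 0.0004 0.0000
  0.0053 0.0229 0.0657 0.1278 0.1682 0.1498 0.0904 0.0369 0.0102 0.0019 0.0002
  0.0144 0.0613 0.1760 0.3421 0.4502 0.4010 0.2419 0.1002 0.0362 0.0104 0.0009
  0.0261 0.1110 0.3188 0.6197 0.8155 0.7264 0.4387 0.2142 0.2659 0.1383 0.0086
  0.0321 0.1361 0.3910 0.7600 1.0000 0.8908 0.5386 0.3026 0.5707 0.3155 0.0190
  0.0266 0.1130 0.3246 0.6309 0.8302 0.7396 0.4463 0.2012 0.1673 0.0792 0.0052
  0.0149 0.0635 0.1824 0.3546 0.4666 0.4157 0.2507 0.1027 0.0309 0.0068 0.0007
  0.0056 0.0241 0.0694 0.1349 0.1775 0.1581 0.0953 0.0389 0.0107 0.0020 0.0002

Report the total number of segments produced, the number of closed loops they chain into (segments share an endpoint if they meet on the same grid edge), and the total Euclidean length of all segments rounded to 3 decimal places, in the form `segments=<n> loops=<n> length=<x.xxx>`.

cell (1,3): code 0100 → (1.833,4.000)–(2.000,3.563)
cell (1,4): code 1000 → (2.000,4.959)–(1.833,4.000)
cell (2,2): code 0100 → (2.219,3.000)–(3.000,2.280)
cell (2,3): code 1110 → (2.000,3.563)–(2.219,3.000)
cell (2,4): code 1101 → (2.006,5.000)–(2.000,4.959)
cell (2,5): code 1100 → (2.819,6.000)–(2.006,5.000)
cell (2,6): code 1000 → (3.000,6.159)–(2.819,6.000)
cell (3,2): code 0110 → (3.000,2.280)–(4.000,2.033)
cell (3,6): code 1001 → (4.000,6.575)–(3.000,6.159)
cell (3,7): code 0100 → (3.450,8.000)–(4.000,7.374)
cell (3,8): code 1000 → (4.000,8.657)–(3.450,8.000)
cell (4,2): code 0110 → (4.000,2.033)–(5.000,2.256)
cell (4,6): code 1001 → (5.000,6.177)–(4.000,6.575)
cell (4,7): code 0010 → (4.000,7.374)–(4.416,8.000)
cell (4,8): code 0001 → (4.416,8.000)–(4.000,8.657)
cell (5,2): code 0010 → (5.000,2.256)–(5.825,3.000)
cell (5,3): code 0111 → (5.825,3.000)–(6.000,3.432)
cell (5,5): code 1011 → (6.000,5.077)–(5.221,6.000)
cell (5,6): code 0001 → (5.221,6.000)–(5.000,6.177)
cell (6,3): code 0010 → (6.000,3.432)–(6.220,4.000)
cell (6,4): code 0011 → (6.220,4.000)–(6.049,5.000)
cell (6,5): code 0001 → (6.049,5.000)–(6.000,5.077)
total: 22 segments, chained into 2 closed loop(s), length Σ = 16.894379

segments=22 loops=2 length=16.894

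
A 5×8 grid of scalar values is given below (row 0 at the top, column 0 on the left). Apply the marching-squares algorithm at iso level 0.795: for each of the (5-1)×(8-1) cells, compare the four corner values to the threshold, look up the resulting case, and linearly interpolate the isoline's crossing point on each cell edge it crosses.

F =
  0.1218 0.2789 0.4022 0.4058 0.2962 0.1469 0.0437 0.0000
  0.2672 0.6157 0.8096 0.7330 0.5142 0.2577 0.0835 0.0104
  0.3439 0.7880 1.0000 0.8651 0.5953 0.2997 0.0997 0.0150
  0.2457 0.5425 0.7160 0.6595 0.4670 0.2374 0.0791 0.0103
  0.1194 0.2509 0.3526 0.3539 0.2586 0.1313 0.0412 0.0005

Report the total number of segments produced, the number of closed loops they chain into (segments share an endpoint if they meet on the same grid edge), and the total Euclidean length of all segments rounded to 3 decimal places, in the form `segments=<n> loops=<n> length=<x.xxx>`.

cell (0,1): code 0100 → (0.964,2.000)–(1.000,1.925)
cell (0,2): code 1000 → (1.000,2.191)–(0.964,2.000)
cell (1,1): code 0110 → (1.000,1.925)–(2.000,1.033)
cell (1,2): code 1101 → (1.469,3.000)–(1.000,2.191)
cell (1,3): code 1000 → (2.000,3.260)–(1.469,3.000)
cell (2,1): code 0010 → (2.000,1.033)–(2.722,2.000)
cell (2,2): code 0011 → (2.722,2.000)–(2.341,3.000)
cell (2,3): code 0001 → (2.341,3.000)–(2.000,3.260)
total: 8 segments, chained into 1 closed loop(s), length Σ = 5.849062

segments=8 loops=1 length=5.849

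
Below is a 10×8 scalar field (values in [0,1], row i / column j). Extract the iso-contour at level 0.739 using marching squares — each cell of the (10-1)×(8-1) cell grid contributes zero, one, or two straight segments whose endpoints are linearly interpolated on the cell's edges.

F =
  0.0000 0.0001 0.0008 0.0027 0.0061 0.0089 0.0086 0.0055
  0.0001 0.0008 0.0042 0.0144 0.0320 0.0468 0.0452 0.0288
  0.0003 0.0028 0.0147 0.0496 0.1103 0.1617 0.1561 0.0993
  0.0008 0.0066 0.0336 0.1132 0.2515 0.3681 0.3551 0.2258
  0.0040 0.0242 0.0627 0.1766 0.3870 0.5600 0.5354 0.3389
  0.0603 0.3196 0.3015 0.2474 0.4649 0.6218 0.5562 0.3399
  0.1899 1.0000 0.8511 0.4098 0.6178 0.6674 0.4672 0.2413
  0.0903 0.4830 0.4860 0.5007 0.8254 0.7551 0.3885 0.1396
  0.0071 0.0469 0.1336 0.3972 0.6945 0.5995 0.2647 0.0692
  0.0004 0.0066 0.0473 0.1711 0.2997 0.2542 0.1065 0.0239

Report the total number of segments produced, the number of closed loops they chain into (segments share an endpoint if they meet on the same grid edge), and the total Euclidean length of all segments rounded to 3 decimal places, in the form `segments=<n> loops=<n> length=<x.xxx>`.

segments=12 loops=2 length=7.537

cell (5,0): code 0100 → (5.616,1.000)–(6.000,0.678)
cell (5,1): code 1100 → (5.796,2.000)–(5.616,1.000)
cell (5,2): code 1000 → (6.000,2.254)–(5.796,2.000)
cell (6,0): code 0010 → (6.000,0.678)–(6.505,1.000)
cell (6,1): code 0011 → (6.505,1.000)–(6.307,2.000)
cell (6,2): code 0001 → (6.307,2.000)–(6.000,2.254)
cell (6,3): code 0100 → (6.584,4.000)–(7.000,3.734)
cell (6,4): code 1100 → (6.816,5.000)–(6.584,4.000)
cell (6,5): code 1000 → (7.000,5.044)–(6.816,5.000)
cell (7,3): code 0010 → (7.000,3.734)–(7.660,4.000)
cell (7,4): code 0011 → (7.660,4.000)–(7.103,5.000)
cell (7,5): code 0001 → (7.103,5.000)–(7.000,5.044)
total: 12 segments, chained into 2 closed loop(s), length Σ = 7.537441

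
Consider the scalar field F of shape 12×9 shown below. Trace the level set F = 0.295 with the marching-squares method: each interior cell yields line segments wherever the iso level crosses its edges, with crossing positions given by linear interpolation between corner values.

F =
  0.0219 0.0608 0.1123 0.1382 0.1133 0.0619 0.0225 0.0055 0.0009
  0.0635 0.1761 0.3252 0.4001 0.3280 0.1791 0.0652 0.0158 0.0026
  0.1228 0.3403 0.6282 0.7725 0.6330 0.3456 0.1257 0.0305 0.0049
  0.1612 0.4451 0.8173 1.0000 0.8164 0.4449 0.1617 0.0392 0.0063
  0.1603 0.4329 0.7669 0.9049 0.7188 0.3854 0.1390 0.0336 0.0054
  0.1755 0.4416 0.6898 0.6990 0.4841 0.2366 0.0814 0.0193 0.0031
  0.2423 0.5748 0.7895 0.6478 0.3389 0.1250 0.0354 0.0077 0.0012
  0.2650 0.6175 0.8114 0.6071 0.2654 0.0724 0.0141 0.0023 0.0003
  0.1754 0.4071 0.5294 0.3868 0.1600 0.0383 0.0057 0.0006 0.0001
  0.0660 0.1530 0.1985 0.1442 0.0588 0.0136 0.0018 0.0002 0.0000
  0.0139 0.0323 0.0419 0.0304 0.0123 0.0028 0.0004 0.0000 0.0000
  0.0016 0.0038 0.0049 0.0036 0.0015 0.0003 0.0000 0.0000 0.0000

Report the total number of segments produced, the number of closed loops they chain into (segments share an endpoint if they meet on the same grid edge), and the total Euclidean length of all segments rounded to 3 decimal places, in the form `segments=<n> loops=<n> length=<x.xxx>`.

cell (0,1): code 0100 → (0.858,2.000)–(1.000,1.797)
cell (0,2): code 1100 → (0.599,3.000)–(0.858,2.000)
cell (0,3): code 1100 → (0.846,4.000)–(0.599,3.000)
cell (0,4): code 1000 → (1.000,4.222)–(0.846,4.000)
cell (1,0): code 0100 → (1.724,1.000)–(2.000,0.792)
cell (1,1): code 1110 → (1.000,1.797)–(1.724,1.000)
cell (1,4): code 1101 → (1.696,5.000)–(1.000,4.222)
cell (1,5): code 1000 → (2.000,5.230)–(1.696,5.000)
cell (2,0): code 0110 → (2.000,0.792)–(3.000,0.471)
cell (2,5): code 1001 → (3.000,5.529)–(2.000,5.230)
cell (3,0): code 0110 → (3.000,0.471)–(4.000,0.494)
cell (3,5): code 1001 → (4.000,5.367)–(3.000,5.529)
cell (4,0): code 0110 → (4.000,0.494)–(5.000,0.449)
cell (4,4): code 1011 → (5.000,4.764)–(4.608,5.000)
cell (4,5): code 0001 → (4.608,5.000)–(4.000,5.367)
cell (5,0): code 0110 → (5.000,0.449)–(6.000,0.158)
cell (5,4): code 1001 → (6.000,4.205)–(5.000,4.764)
cell (6,0): code 0110 → (6.000,0.158)–(7.000,0.085)
cell (6,3): code 1011 → (7.000,3.913)–(6.597,4.000)
cell (6,4): code 0001 → (6.597,4.000)–(6.000,4.205)
cell (7,0): code 0110 → (7.000,0.085)–(8.000,0.516)
cell (7,3): code 1001 → (8.000,3.405)–(7.000,3.913)
cell (8,0): code 0010 → (8.000,0.516)–(8.441,1.000)
cell (8,1): code 0011 → (8.441,1.000)–(8.708,2.000)
cell (8,2): code 0011 → (8.708,2.000)–(8.378,3.000)
cell (8,3): code 0001 → (8.378,3.000)–(8.000,3.405)
total: 26 segments, chained into 1 closed loop(s), length Σ = 21.445387

segments=26 loops=1 length=21.445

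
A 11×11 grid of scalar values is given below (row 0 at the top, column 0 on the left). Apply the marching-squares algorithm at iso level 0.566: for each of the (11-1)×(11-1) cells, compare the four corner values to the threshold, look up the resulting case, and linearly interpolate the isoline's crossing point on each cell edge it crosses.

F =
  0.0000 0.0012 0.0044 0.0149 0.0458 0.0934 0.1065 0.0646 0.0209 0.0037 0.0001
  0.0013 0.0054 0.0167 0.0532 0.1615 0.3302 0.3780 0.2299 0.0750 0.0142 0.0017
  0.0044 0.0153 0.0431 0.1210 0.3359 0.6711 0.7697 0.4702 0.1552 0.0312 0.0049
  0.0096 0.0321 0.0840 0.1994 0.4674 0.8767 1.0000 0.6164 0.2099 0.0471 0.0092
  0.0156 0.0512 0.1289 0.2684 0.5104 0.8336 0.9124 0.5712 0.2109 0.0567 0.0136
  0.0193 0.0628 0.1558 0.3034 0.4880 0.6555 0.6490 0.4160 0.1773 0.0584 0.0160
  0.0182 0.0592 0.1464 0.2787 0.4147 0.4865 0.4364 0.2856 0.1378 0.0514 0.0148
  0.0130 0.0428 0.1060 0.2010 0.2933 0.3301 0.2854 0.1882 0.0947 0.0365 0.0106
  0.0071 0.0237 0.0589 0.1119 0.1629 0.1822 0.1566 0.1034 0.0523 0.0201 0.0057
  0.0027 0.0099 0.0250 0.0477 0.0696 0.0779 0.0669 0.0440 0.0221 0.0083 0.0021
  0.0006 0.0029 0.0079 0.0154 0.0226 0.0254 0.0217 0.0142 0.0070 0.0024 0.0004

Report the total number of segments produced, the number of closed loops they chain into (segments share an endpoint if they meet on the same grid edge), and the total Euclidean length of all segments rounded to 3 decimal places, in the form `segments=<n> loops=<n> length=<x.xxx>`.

cell (1,4): code 0100 → (1.692,5.000)–(2.000,4.686)
cell (1,5): code 1100 → (1.480,6.000)–(1.692,5.000)
cell (1,6): code 1000 → (2.000,6.680)–(1.480,6.000)
cell (2,4): code 0110 → (2.000,4.686)–(3.000,4.241)
cell (2,6): code 1101 → (2.655,7.000)–(2.000,6.680)
cell (2,7): code 1000 → (3.000,7.124)–(2.655,7.000)
cell (3,4): code 0110 → (3.000,4.241)–(4.000,4.172)
cell (3,7): code 1001 → (4.000,7.014)–(3.000,7.124)
cell (4,4): code 0110 → (4.000,4.172)–(5.000,4.466)
cell (4,6): code 1011 → (5.000,6.356)–(4.034,7.000)
cell (4,7): code 0001 → (4.034,7.000)–(4.000,7.014)
cell (5,4): code 0010 → (5.000,4.466)–(5.530,5.000)
cell (5,5): code 0011 → (5.530,5.000)–(5.390,6.000)
cell (5,6): code 0001 → (5.390,6.000)–(5.000,6.356)
total: 14 segments, chained into 1 closed loop(s), length Σ = 11.047134

segments=14 loops=1 length=11.047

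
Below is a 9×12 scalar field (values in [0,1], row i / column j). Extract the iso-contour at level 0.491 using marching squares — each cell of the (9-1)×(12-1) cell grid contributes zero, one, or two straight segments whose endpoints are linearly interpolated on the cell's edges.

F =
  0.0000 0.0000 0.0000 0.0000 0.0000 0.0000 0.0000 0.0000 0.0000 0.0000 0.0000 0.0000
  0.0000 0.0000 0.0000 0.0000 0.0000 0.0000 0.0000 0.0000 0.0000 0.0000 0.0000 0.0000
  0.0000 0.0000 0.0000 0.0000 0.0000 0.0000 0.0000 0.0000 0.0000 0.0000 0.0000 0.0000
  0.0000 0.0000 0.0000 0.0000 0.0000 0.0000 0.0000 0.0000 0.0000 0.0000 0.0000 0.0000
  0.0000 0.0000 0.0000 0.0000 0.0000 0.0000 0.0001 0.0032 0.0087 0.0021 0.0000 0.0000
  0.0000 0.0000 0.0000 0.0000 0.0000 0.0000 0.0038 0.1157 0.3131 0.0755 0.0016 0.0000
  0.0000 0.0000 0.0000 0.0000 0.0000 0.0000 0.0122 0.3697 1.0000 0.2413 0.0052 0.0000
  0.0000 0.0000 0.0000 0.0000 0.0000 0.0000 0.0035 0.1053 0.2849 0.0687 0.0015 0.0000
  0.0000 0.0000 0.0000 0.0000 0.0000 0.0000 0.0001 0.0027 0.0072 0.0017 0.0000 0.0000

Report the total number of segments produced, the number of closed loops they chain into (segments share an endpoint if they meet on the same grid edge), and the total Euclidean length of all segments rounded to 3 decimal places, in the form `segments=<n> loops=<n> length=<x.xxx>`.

segments=4 loops=1 length=4.150

cell (5,7): code 0100 → (5.259,8.000)–(6.000,7.192)
cell (5,8): code 1000 → (6.000,8.671)–(5.259,8.000)
cell (6,7): code 0010 → (6.000,7.192)–(6.712,8.000)
cell (6,8): code 0001 → (6.712,8.000)–(6.000,8.671)
total: 4 segments, chained into 1 closed loop(s), length Σ = 4.150193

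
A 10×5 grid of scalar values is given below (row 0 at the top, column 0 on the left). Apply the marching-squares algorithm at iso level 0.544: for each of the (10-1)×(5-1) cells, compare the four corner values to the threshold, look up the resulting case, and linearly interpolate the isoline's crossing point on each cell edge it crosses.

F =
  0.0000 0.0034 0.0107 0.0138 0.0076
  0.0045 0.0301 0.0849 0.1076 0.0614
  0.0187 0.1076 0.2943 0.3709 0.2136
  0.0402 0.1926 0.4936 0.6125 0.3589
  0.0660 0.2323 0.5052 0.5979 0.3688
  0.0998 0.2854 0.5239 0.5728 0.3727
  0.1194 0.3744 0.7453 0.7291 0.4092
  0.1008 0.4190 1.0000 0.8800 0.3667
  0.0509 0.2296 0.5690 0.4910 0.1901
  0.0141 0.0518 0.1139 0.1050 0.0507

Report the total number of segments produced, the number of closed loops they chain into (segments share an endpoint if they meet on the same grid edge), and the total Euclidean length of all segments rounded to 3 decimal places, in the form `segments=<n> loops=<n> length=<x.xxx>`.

segments=16 loops=1 length=13.061

cell (2,2): code 0100 → (2.716,3.000)–(3.000,2.424)
cell (2,3): code 1000 → (3.000,3.270)–(2.716,3.000)
cell (3,2): code 0110 → (3.000,2.424)–(4.000,2.419)
cell (3,3): code 1001 → (4.000,3.235)–(3.000,3.270)
cell (4,2): code 0110 → (4.000,2.419)–(5.000,2.411)
cell (4,3): code 1001 → (5.000,3.144)–(4.000,3.235)
cell (5,1): code 0100 → (5.091,2.000)–(6.000,1.457)
cell (5,2): code 1110 → (5.000,2.411)–(5.091,2.000)
cell (5,3): code 1001 → (6.000,3.579)–(5.000,3.144)
cell (6,1): code 0110 → (6.000,1.457)–(7.000,1.215)
cell (6,3): code 1001 → (7.000,3.655)–(6.000,3.579)
cell (7,1): code 0110 → (7.000,1.215)–(8.000,1.926)
cell (7,2): code 1011 → (8.000,2.321)–(7.864,3.000)
cell (7,3): code 0001 → (7.864,3.000)–(7.000,3.655)
cell (8,1): code 0010 → (8.000,1.926)–(8.055,2.000)
cell (8,2): code 0001 → (8.055,2.000)–(8.000,2.321)
total: 16 segments, chained into 1 closed loop(s), length Σ = 13.061472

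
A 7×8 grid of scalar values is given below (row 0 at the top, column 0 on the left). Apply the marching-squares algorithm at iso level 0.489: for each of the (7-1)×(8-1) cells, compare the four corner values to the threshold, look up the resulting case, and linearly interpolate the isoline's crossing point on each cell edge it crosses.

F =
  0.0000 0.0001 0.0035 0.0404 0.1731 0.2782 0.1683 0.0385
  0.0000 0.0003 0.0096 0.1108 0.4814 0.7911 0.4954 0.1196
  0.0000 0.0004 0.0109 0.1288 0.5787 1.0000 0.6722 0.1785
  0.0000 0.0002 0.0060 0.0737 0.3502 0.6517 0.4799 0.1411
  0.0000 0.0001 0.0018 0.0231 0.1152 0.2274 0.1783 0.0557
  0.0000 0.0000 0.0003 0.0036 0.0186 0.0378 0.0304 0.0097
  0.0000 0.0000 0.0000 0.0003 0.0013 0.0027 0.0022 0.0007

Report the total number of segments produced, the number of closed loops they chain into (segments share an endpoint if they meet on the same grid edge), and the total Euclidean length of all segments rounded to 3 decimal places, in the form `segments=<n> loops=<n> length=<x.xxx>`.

cell (0,4): code 0100 → (0.411,5.000)–(1.000,4.025)
cell (0,5): code 1100 → (0.980,6.000)–(0.411,5.000)
cell (0,6): code 1000 → (1.000,6.017)–(0.980,6.000)
cell (1,3): code 0100 → (1.078,4.000)–(2.000,3.801)
cell (1,4): code 1110 → (1.000,4.025)–(1.078,4.000)
cell (1,6): code 1001 → (2.000,6.371)–(1.000,6.017)
cell (2,3): code 0010 → (2.000,3.801)–(2.393,4.000)
cell (2,4): code 0111 → (2.393,4.000)–(3.000,4.460)
cell (2,5): code 1011 → (3.000,5.947)–(2.953,6.000)
cell (2,6): code 0001 → (2.953,6.000)–(2.000,6.371)
cell (3,4): code 0010 → (3.000,4.460)–(3.383,5.000)
cell (3,5): code 0001 → (3.383,5.000)–(3.000,5.947)
total: 12 segments, chained into 1 closed loop(s), length Σ = 8.381712

segments=12 loops=1 length=8.382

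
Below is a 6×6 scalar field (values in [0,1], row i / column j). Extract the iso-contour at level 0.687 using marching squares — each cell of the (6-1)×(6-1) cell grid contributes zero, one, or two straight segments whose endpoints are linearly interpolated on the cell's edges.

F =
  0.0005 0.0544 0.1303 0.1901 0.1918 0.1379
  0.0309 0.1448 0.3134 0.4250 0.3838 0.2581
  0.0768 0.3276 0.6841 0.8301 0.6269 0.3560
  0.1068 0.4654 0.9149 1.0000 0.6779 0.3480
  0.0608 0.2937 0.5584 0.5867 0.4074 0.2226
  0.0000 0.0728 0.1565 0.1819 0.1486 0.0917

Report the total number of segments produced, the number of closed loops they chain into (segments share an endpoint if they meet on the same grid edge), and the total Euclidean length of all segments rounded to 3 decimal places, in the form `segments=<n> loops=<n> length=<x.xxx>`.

segments=8 loops=1 length=7.053

cell (1,2): code 0100 → (1.647,3.000)–(2.000,2.020)
cell (1,3): code 1000 → (2.000,3.704)–(1.647,3.000)
cell (2,1): code 0100 → (2.013,2.000)–(3.000,1.493)
cell (2,2): code 1110 → (2.000,2.020)–(2.013,2.000)
cell (2,3): code 1001 → (3.000,3.972)–(2.000,3.704)
cell (3,1): code 0010 → (3.000,1.493)–(3.639,2.000)
cell (3,2): code 0011 → (3.639,2.000)–(3.757,3.000)
cell (3,3): code 0001 → (3.757,3.000)–(3.000,3.972)
total: 8 segments, chained into 1 closed loop(s), length Σ = 7.053236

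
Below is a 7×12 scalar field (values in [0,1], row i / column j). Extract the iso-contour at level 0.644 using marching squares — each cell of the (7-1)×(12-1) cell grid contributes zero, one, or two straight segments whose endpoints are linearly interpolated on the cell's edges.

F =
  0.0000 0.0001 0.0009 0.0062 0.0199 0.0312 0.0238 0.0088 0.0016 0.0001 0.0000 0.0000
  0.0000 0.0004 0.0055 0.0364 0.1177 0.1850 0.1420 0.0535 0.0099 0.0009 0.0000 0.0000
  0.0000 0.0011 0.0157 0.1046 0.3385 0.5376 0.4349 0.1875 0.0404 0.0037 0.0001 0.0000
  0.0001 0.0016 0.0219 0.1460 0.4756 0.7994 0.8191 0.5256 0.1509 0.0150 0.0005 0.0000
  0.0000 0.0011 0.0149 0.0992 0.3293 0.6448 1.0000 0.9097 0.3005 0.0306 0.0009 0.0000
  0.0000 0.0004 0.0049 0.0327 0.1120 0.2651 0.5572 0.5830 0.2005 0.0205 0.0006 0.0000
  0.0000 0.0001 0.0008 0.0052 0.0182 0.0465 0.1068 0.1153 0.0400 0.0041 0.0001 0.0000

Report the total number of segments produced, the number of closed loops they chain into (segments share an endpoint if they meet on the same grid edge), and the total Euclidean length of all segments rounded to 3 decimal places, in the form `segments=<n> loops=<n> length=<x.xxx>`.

segments=10 loops=1 length=8.165

cell (2,4): code 0100 → (2.406,5.000)–(3.000,4.520)
cell (2,5): code 1100 → (2.544,6.000)–(2.406,5.000)
cell (2,6): code 1000 → (3.000,6.597)–(2.544,6.000)
cell (3,4): code 0110 → (3.000,4.520)–(4.000,4.997)
cell (3,6): code 1101 → (3.308,7.000)–(3.000,6.597)
cell (3,7): code 1000 → (4.000,7.436)–(3.308,7.000)
cell (4,4): code 0010 → (4.000,4.997)–(4.002,5.000)
cell (4,5): code 0011 → (4.002,5.000)–(4.804,6.000)
cell (4,6): code 0011 → (4.804,6.000)–(4.813,7.000)
cell (4,7): code 0001 → (4.813,7.000)–(4.000,7.436)
total: 10 segments, chained into 1 closed loop(s), length Σ = 8.165089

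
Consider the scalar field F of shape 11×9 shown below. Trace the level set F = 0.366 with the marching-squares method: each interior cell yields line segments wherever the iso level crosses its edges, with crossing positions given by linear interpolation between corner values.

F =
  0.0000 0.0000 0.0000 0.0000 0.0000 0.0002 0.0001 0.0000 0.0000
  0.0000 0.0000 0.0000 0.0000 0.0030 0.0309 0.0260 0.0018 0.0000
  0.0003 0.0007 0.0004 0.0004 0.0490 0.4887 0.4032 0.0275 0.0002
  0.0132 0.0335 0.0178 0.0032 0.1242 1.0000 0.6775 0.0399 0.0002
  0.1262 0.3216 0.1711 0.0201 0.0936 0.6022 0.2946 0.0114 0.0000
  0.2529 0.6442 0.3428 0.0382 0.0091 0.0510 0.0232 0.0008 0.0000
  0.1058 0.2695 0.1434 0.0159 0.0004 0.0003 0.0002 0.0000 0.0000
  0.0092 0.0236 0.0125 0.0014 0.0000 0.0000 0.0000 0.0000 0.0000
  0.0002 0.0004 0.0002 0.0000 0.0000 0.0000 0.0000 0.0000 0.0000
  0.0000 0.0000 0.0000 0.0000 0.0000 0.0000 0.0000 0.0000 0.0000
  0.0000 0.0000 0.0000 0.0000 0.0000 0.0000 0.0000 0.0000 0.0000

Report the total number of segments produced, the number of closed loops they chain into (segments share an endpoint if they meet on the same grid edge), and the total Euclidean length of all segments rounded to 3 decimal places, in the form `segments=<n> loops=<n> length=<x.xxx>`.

segments=14 loops=2 length=12.093

cell (1,4): code 0100 → (1.732,5.000)–(2.000,4.721)
cell (1,5): code 1100 → (1.901,6.000)–(1.732,5.000)
cell (1,6): code 1000 → (2.000,6.099)–(1.901,6.000)
cell (2,4): code 0110 → (2.000,4.721)–(3.000,4.276)
cell (2,6): code 1001 → (3.000,6.489)–(2.000,6.099)
cell (3,4): code 0110 → (3.000,4.276)–(4.000,4.536)
cell (3,5): code 1011 → (4.000,5.768)–(3.814,6.000)
cell (3,6): code 0001 → (3.814,6.000)–(3.000,6.489)
cell (4,0): code 0100 → (4.138,1.000)–(5.000,0.289)
cell (4,1): code 1000 → (5.000,1.923)–(4.138,1.000)
cell (4,4): code 0010 → (4.000,4.536)–(4.429,5.000)
cell (4,5): code 0001 → (4.429,5.000)–(4.000,5.768)
cell (5,0): code 0010 → (5.000,0.289)–(5.742,1.000)
cell (5,1): code 0001 → (5.742,1.000)–(5.000,1.923)
total: 14 segments, chained into 2 closed loop(s), length Σ = 12.093064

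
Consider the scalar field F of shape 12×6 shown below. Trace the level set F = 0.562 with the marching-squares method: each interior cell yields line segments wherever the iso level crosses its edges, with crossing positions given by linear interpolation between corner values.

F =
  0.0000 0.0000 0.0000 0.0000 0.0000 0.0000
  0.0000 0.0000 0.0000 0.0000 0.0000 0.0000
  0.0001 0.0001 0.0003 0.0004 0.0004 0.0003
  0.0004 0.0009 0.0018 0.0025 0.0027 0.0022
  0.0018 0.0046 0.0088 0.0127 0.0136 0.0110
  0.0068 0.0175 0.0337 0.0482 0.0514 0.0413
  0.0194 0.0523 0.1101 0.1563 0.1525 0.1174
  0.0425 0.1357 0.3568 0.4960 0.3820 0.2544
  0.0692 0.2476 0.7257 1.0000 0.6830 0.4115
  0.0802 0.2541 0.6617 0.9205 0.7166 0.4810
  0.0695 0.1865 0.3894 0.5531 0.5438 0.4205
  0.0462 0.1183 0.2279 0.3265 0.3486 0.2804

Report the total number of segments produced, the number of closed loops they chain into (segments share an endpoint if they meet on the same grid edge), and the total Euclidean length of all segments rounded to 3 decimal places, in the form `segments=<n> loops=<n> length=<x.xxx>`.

cell (7,1): code 0100 → (7.556,2.000)–(8.000,1.658)
cell (7,2): code 1100 → (7.131,3.000)–(7.556,2.000)
cell (7,3): code 1100 → (7.598,4.000)–(7.131,3.000)
cell (7,4): code 1000 → (8.000,4.446)–(7.598,4.000)
cell (8,1): code 0110 → (8.000,1.658)–(9.000,1.755)
cell (8,4): code 1001 → (9.000,4.656)–(8.000,4.446)
cell (9,1): code 0010 → (9.000,1.755)–(9.366,2.000)
cell (9,2): code 0011 → (9.366,2.000)–(9.976,3.000)
cell (9,3): code 0011 → (9.976,3.000)–(9.895,4.000)
cell (9,4): code 0001 → (9.895,4.000)–(9.000,4.656)
total: 10 segments, chained into 1 closed loop(s), length Σ = 9.102054

segments=10 loops=1 length=9.102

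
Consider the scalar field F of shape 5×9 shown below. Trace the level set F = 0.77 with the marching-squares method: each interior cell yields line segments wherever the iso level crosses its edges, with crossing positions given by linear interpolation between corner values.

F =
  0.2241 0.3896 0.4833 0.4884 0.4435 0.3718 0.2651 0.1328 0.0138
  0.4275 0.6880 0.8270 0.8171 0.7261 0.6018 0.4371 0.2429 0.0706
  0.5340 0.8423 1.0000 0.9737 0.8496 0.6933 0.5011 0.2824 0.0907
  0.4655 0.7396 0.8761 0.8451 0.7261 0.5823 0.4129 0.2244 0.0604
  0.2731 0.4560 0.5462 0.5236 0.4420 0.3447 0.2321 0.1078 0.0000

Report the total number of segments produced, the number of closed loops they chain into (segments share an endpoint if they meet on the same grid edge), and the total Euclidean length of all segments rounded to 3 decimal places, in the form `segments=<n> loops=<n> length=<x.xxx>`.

segments=14 loops=1 length=9.683

cell (0,1): code 0100 → (0.834,2.000)–(1.000,1.590)
cell (0,2): code 1100 → (0.857,3.000)–(0.834,2.000)
cell (0,3): code 1000 → (1.000,3.518)–(0.857,3.000)
cell (1,0): code 0100 → (1.531,1.000)–(2.000,0.765)
cell (1,1): code 1110 → (1.000,1.590)–(1.531,1.000)
cell (1,3): code 1101 → (1.355,4.000)–(1.000,3.518)
cell (1,4): code 1000 → (2.000,4.509)–(1.355,4.000)
cell (2,0): code 0010 → (2.000,0.765)–(2.704,1.000)
cell (2,1): code 0111 → (2.704,1.000)–(3.000,1.223)
cell (2,3): code 1011 → (3.000,3.631)–(2.645,4.000)
cell (2,4): code 0001 → (2.645,4.000)–(2.000,4.509)
cell (3,1): code 0010 → (3.000,1.223)–(3.322,2.000)
cell (3,2): code 0011 → (3.322,2.000)–(3.234,3.000)
cell (3,3): code 0001 → (3.234,3.000)–(3.000,3.631)
total: 14 segments, chained into 1 closed loop(s), length Σ = 9.682519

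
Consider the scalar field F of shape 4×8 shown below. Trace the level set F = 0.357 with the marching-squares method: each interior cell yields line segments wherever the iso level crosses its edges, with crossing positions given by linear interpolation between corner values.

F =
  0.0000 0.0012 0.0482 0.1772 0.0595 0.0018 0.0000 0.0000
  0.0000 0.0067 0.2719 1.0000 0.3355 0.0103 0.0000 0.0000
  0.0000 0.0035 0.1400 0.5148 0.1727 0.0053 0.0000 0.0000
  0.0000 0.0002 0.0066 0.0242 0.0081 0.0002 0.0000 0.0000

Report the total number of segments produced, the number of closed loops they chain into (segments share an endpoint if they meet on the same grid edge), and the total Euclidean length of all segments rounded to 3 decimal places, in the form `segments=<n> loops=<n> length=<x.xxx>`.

cell (0,2): code 0100 → (0.219,3.000)–(1.000,2.117)
cell (0,3): code 1000 → (1.000,3.968)–(0.219,3.000)
cell (1,2): code 0110 → (1.000,2.117)–(2.000,2.579)
cell (1,3): code 1001 → (2.000,3.461)–(1.000,3.968)
cell (2,2): code 0010 → (2.000,2.579)–(2.322,3.000)
cell (2,3): code 0001 → (2.322,3.000)–(2.000,3.461)
total: 6 segments, chained into 1 closed loop(s), length Σ = 5.737716

segments=6 loops=1 length=5.738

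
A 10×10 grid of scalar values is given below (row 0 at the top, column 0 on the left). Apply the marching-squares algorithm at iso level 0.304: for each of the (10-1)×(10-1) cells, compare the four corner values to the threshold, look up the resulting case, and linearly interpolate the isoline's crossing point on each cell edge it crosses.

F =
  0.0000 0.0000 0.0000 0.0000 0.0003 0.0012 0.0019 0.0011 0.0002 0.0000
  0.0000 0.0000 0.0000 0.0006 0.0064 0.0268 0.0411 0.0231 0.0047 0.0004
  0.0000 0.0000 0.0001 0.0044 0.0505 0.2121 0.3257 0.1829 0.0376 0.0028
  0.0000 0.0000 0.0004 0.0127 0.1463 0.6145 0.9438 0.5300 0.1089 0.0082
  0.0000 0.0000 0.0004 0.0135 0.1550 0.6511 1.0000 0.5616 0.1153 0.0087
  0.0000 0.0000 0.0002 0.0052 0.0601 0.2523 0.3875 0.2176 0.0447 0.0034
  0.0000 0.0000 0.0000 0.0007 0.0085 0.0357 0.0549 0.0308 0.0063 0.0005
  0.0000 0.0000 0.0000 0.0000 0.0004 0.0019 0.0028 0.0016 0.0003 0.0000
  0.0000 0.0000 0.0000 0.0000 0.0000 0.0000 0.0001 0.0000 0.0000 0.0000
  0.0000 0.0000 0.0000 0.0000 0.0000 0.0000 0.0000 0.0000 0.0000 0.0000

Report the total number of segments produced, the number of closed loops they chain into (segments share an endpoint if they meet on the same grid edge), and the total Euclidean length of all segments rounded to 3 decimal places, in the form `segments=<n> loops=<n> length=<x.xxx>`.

segments=14 loops=1 length=10.248

cell (1,5): code 0100 → (1.924,6.000)–(2.000,5.809)
cell (1,6): code 1000 → (2.000,6.152)–(1.924,6.000)
cell (2,4): code 0100 → (2.228,5.000)–(3.000,4.337)
cell (2,5): code 1110 → (2.000,5.809)–(2.228,5.000)
cell (2,6): code 1101 → (2.349,7.000)–(2.000,6.152)
cell (2,7): code 1000 → (3.000,7.537)–(2.349,7.000)
cell (3,4): code 0110 → (3.000,4.337)–(4.000,4.300)
cell (3,7): code 1001 → (4.000,7.577)–(3.000,7.537)
cell (4,4): code 0010 → (4.000,4.300)–(4.870,5.000)
cell (4,5): code 0111 → (4.870,5.000)–(5.000,5.382)
cell (4,6): code 1011 → (5.000,6.491)–(4.749,7.000)
cell (4,7): code 0001 → (4.749,7.000)–(4.000,7.577)
cell (5,5): code 0010 → (5.000,5.382)–(5.251,6.000)
cell (5,6): code 0001 → (5.251,6.000)–(5.000,6.491)
total: 14 segments, chained into 1 closed loop(s), length Σ = 10.247701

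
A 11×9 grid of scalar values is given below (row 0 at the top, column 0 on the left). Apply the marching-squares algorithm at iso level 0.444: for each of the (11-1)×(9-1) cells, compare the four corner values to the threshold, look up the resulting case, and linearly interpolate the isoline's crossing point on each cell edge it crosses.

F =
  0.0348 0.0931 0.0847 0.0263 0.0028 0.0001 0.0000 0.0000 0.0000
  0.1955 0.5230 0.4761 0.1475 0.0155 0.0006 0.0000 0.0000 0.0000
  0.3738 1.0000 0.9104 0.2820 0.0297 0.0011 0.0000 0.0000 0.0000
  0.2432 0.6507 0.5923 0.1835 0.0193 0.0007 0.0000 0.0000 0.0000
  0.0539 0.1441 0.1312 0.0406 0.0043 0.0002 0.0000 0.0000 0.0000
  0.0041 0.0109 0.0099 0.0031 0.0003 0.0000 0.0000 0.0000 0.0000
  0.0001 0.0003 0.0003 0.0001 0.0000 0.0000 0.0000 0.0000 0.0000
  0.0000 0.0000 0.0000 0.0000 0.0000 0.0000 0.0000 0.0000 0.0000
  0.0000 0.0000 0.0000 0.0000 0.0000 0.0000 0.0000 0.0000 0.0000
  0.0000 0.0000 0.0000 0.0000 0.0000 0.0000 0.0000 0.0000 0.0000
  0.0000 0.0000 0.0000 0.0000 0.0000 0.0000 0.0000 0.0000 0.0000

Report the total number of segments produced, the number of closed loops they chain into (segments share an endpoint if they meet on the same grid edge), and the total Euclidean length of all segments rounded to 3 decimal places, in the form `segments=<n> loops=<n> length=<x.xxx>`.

segments=10 loops=1 length=8.096

cell (0,0): code 0100 → (0.816,1.000)–(1.000,0.759)
cell (0,1): code 1100 → (0.918,2.000)–(0.816,1.000)
cell (0,2): code 1000 → (1.000,2.098)–(0.918,2.000)
cell (1,0): code 0110 → (1.000,0.759)–(2.000,0.112)
cell (1,2): code 1001 → (2.000,2.742)–(1.000,2.098)
cell (2,0): code 0110 → (2.000,0.112)–(3.000,0.493)
cell (2,2): code 1001 → (3.000,2.363)–(2.000,2.742)
cell (3,0): code 0010 → (3.000,0.493)–(3.408,1.000)
cell (3,1): code 0011 → (3.408,1.000)–(3.322,2.000)
cell (3,2): code 0001 → (3.322,2.000)–(3.000,2.363)
total: 10 segments, chained into 1 closed loop(s), length Σ = 8.095615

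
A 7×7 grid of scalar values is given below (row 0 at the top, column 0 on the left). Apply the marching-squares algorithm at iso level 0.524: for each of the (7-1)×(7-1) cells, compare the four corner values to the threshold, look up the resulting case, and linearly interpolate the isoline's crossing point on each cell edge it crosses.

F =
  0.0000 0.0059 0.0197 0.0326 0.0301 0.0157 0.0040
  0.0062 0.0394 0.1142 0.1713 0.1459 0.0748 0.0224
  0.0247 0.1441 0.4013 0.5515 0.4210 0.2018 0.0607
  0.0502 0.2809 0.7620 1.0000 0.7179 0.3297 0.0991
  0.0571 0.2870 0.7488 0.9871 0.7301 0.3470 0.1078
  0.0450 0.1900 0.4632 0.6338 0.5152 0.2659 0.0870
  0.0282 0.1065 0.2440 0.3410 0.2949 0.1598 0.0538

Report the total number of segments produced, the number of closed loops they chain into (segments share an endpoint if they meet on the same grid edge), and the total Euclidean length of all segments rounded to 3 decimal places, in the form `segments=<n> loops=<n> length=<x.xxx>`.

cell (1,2): code 0100 → (1.928,3.000)–(2.000,2.817)
cell (1,3): code 1000 → (2.000,3.211)–(1.928,3.000)
cell (2,1): code 0100 → (2.340,2.000)–(3.000,1.505)
cell (2,2): code 1110 → (2.000,2.817)–(2.340,2.000)
cell (2,3): code 1101 → (2.347,4.000)–(2.000,3.211)
cell (2,4): code 1000 → (3.000,4.499)–(2.347,4.000)
cell (3,1): code 0110 → (3.000,1.505)–(4.000,1.513)
cell (3,4): code 1001 → (4.000,4.538)–(3.000,4.499)
cell (4,1): code 0010 → (4.000,1.513)–(4.787,2.000)
cell (4,2): code 0111 → (4.787,2.000)–(5.000,2.356)
cell (4,3): code 1011 → (5.000,3.926)–(4.959,4.000)
cell (4,4): code 0001 → (4.959,4.000)–(4.000,4.538)
cell (5,2): code 0010 → (5.000,2.356)–(5.375,3.000)
cell (5,3): code 0001 → (5.375,3.000)–(5.000,3.926)
total: 14 segments, chained into 1 closed loop(s), length Σ = 10.083110

segments=14 loops=1 length=10.083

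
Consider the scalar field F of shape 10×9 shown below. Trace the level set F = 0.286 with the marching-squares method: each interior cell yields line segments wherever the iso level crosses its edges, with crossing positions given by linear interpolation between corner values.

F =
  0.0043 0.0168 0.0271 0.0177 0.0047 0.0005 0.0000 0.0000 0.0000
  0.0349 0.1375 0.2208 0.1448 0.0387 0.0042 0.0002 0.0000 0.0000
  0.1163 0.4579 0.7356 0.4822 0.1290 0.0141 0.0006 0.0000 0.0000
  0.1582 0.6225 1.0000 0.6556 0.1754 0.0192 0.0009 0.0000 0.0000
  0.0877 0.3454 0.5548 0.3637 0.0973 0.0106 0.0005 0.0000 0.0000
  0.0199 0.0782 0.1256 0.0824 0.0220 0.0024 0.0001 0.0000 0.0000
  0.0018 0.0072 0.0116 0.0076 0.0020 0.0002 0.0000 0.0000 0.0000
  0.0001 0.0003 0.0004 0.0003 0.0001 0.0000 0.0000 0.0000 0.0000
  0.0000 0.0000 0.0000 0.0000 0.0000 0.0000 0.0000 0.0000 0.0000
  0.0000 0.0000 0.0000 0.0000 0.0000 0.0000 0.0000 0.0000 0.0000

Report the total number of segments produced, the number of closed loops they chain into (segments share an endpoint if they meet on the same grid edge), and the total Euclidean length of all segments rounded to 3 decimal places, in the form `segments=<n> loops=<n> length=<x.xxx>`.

segments=12 loops=1 length=10.767

cell (1,0): code 0100 → (1.463,1.000)–(2.000,0.497)
cell (1,1): code 1100 → (1.127,2.000)–(1.463,1.000)
cell (1,2): code 1100 → (1.418,3.000)–(1.127,2.000)
cell (1,3): code 1000 → (2.000,3.555)–(1.418,3.000)
cell (2,0): code 0110 → (2.000,0.497)–(3.000,0.275)
cell (2,3): code 1001 → (3.000,3.770)–(2.000,3.555)
cell (3,0): code 0110 → (3.000,0.275)–(4.000,0.769)
cell (3,3): code 1001 → (4.000,3.292)–(3.000,3.770)
cell (4,0): code 0010 → (4.000,0.769)–(4.222,1.000)
cell (4,1): code 0011 → (4.222,1.000)–(4.626,2.000)
cell (4,2): code 0011 → (4.626,2.000)–(4.276,3.000)
cell (4,3): code 0001 → (4.276,3.000)–(4.000,3.292)
total: 12 segments, chained into 1 closed loop(s), length Σ = 10.767420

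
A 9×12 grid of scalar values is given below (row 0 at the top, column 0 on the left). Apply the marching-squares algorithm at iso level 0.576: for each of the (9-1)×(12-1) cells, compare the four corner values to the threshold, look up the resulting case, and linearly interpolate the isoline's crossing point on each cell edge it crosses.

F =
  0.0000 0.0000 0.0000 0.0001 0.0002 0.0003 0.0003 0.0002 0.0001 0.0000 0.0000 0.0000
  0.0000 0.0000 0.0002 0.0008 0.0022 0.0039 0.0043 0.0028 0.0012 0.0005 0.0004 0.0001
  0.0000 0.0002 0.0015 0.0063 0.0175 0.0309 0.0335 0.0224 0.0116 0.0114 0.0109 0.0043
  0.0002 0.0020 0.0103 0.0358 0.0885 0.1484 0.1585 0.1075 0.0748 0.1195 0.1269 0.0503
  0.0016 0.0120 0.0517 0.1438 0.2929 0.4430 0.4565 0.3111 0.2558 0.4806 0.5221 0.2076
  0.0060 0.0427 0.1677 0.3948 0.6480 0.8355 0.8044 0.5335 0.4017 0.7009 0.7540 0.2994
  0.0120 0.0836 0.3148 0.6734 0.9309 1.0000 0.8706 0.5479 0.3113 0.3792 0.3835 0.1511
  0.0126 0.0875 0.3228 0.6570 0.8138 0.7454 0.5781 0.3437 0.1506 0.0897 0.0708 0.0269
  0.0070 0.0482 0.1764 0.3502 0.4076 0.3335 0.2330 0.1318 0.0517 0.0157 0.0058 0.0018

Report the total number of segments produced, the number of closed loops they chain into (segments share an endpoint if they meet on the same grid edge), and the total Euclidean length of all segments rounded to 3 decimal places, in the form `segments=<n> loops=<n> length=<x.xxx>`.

segments=20 loops=2 length=16.572

cell (4,3): code 0100 → (4.797,4.000)–(5.000,3.716)
cell (4,4): code 1100 → (4.339,5.000)–(4.797,4.000)
cell (4,5): code 1100 → (4.343,6.000)–(4.339,5.000)
cell (4,6): code 1000 → (5.000,6.843)–(4.343,6.000)
cell (4,8): code 0100 → (4.433,9.000)–(5.000,8.583)
cell (4,9): code 1100 → (4.232,10.000)–(4.433,9.000)
cell (4,10): code 1000 → (5.000,10.392)–(4.232,10.000)
cell (5,2): code 0100 → (5.650,3.000)–(6.000,2.728)
cell (5,3): code 1110 → (5.000,3.716)–(5.650,3.000)
cell (5,6): code 1001 → (6.000,6.913)–(5.000,6.843)
cell (5,8): code 0010 → (5.000,8.583)–(5.388,9.000)
cell (5,9): code 0011 → (5.388,9.000)–(5.480,10.000)
cell (5,10): code 0001 → (5.480,10.000)–(5.000,10.392)
cell (6,2): code 0110 → (6.000,2.728)–(7.000,2.758)
cell (6,6): code 1001 → (7.000,6.009)–(6.000,6.913)
cell (7,2): code 0010 → (7.000,2.758)–(7.264,3.000)
cell (7,3): code 0011 → (7.264,3.000)–(7.585,4.000)
cell (7,4): code 0011 → (7.585,4.000)–(7.411,5.000)
cell (7,5): code 0011 → (7.411,5.000)–(7.006,6.000)
cell (7,6): code 0001 → (7.006,6.000)–(7.000,6.009)
total: 20 segments, chained into 2 closed loop(s), length Σ = 16.571904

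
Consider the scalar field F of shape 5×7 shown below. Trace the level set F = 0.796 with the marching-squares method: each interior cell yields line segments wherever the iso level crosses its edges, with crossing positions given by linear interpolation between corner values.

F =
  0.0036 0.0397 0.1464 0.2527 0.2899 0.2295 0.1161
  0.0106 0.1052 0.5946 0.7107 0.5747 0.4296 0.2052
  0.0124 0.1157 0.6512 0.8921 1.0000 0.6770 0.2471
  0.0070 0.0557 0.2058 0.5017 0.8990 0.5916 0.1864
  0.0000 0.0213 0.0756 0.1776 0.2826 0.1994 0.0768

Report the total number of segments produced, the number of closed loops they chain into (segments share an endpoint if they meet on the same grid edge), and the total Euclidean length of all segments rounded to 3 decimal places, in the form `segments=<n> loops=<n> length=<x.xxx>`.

segments=8 loops=1 length=5.709

cell (1,2): code 0100 → (1.470,3.000)–(2.000,2.601)
cell (1,3): code 1100 → (1.520,4.000)–(1.470,3.000)
cell (1,4): code 1000 → (2.000,4.632)–(1.520,4.000)
cell (2,2): code 0010 → (2.000,2.601)–(2.246,3.000)
cell (2,3): code 0111 → (2.246,3.000)–(3.000,3.741)
cell (2,4): code 1001 → (3.000,4.335)–(2.000,4.632)
cell (3,3): code 0010 → (3.000,3.741)–(3.167,4.000)
cell (3,4): code 0001 → (3.167,4.000)–(3.000,4.335)
total: 8 segments, chained into 1 closed loop(s), length Σ = 5.709022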